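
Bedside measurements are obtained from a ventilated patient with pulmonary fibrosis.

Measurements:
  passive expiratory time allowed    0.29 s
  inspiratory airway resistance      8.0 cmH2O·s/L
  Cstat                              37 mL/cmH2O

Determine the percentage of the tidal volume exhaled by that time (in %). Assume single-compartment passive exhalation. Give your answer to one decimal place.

τ = R × C = 8.0 × 37 mL/cmH2O = 8.0 × 0.037 L/cmH2O = 0.296 s.
Passive exhalation: V(t)/V₀ = e^(−t/τ) = e^(−0.29/0.296) = 0.3754.
Fraction exhaled = 1 − 0.3754 = 0.6246 → 62.46%.

62.5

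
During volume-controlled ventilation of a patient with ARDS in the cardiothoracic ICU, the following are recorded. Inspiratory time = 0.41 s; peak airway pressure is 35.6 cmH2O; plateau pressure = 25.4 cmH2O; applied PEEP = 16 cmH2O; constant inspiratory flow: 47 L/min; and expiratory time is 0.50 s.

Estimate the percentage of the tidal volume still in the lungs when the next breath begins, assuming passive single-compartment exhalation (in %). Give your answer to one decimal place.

Flow: 47 L/min ÷ 60 = 0.7833 L/s.
Vt = flow × Ti = 0.7833 L/s × 0.41 s × 1000 mL/L = 321.15 mL.
R = (PIP − Pplat)/V̇ = (35.6 − 25.4) / 0.7833 = 10.2/0.7833 = 13.022 cmH2O·s/L.
C = Vt/(Pplat − PEEP) = 321.15 / (25.4 − 16) = 321.15/9.4 = 34.165 mL/cmH2O.
τ = R × C = 13.022 × 0.03417 L/cmH2O = 0.445 s.
Fraction remaining at end-expiration = e^(−Te/τ) = e^(−0.50/0.445) = 0.3251 → 32.51%.

32.5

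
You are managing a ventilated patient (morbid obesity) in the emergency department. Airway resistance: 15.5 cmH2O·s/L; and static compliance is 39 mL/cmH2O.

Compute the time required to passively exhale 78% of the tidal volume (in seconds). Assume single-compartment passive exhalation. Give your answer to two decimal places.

τ = R × C = 15.5 × 39 mL/cmH2O = 15.5 × 0.039 L/cmH2O = 0.6045 s.
Exhaled fraction f = 1 − e^(−t/τ) → t = −τ·ln(1 − f) = −0.6045·ln(0.22) = 0.9153 s.

0.92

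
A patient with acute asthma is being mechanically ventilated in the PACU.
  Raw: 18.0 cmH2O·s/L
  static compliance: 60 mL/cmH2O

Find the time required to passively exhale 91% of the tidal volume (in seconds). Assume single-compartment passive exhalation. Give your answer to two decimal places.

τ = R × C = 18.0 × 60 mL/cmH2O = 18.0 × 0.060 L/cmH2O = 1.08 s.
Exhaled fraction f = 1 − e^(−t/τ) → t = −τ·ln(1 − f) = −1.08·ln(0.09) = 2.601 s.

2.60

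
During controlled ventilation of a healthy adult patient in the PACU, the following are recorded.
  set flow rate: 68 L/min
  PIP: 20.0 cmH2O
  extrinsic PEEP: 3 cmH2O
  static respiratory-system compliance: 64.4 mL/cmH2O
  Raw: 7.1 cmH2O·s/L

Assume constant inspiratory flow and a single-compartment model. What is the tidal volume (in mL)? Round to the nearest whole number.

577

Flow: 68 L/min ÷ 60 = 1.1333 L/s.
Equation of motion (constant flow): PIP = Vt/C + R·V̇ + PEEP.
Vt/C = PIP − R·V̇ − PEEP = 20.0 − 8.046 − 3 = 8.954 cmH2O.
Vt = C × 8.954 = 64.4 × 8.954 = 576.64 mL.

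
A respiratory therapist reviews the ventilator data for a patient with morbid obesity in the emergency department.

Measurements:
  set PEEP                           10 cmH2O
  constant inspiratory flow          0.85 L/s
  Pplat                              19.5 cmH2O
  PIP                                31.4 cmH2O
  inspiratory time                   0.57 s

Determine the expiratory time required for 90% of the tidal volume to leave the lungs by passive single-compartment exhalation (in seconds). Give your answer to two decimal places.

Vt = flow × Ti = 0.85 L/s × 0.57 s × 1000 mL/L = 484.5 mL.
R = (PIP − Pplat)/V̇ = (31.4 − 19.5) / 0.85 = 11.9/0.85 = 14.0 cmH2O·s/L.
C = Vt/(Pplat − PEEP) = 484.5 / (19.5 − 10) = 484.5/9.5 = 51.0 mL/cmH2O.
τ = R × C = 14.0 × 0.051 L/cmH2O = 0.714 s.
t = −τ·ln(1 − 0.90) = −0.714·ln(0.1) = 1.644 s.

1.64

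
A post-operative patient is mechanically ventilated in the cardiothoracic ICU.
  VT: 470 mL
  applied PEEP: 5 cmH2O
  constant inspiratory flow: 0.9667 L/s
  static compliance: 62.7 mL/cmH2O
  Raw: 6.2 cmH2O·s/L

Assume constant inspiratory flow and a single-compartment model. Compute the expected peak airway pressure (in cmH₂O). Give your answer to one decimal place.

18.5

Equation of motion (constant flow): PIP = Vt/C + R·V̇ + PEEP.
PIP = 470/62.7 + 6.2×0.9667 + 5 = 7.496 + 5.994 + 5 = 18.49 cmH2O.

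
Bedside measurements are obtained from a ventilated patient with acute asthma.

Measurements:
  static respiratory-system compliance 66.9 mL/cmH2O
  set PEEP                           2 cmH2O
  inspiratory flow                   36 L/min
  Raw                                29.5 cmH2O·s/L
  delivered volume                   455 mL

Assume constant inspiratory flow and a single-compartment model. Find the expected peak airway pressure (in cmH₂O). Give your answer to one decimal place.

26.5

Flow: 36 L/min ÷ 60 = 0.6 L/s.
Equation of motion (constant flow): PIP = Vt/C + R·V̇ + PEEP.
PIP = 455/66.9 + 29.5×0.6 + 2 = 6.801 + 17.7 + 2 = 26.501 cmH2O.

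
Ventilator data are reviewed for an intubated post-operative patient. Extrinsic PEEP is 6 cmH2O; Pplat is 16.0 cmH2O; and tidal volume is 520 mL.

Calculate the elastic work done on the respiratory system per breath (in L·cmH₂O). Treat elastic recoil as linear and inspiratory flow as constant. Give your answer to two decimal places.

2.60

Elastic work ≈ ½ × (Pplat − PEEP) × Vt = 0.5 × (16.0 − 6) × 0.520 L = 0.5 × 10.0 × 0.520 = 2.6 L·cmH2O.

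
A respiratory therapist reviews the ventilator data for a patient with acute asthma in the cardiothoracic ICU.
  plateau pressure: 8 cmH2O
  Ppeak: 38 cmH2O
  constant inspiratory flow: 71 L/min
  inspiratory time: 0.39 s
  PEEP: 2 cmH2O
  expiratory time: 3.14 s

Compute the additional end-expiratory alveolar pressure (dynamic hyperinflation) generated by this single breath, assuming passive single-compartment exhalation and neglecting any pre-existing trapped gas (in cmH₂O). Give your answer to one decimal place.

Flow: 71 L/min ÷ 60 = 1.1833 L/s.
Vt = flow × Ti = 1.1833 L/s × 0.39 s × 1000 mL/L = 461.49 mL.
R = (PIP − Pplat)/V̇ = (38 − 8) / 1.1833 = 30.0/1.1833 = 25.353 cmH2O·s/L.
C = Vt/(Pplat − PEEP) = 461.49 / (8 − 2) = 461.49/6.0 = 76.915 mL/cmH2O.
τ = R × C = 25.353 × 0.07692 L/cmH2O = 1.95 s.
Fraction remaining = e^(−Te/τ) = e^(−3.14/1.95) = 0.1998; trapped volume = 461.49 × 0.1998 = 92.206 mL.
Additional alveolar pressure from trapping ≈ V_trapped / C = 92.206 / 76.915 = 1.199 cmH2O.

1.2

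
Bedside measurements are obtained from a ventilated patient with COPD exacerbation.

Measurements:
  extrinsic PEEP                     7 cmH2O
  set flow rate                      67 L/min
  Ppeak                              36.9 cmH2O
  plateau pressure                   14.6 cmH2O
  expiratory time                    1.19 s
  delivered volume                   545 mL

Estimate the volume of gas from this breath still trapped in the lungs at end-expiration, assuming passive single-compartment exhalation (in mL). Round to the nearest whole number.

237

Flow: 67 L/min ÷ 60 = 1.1167 L/s.
R = (PIP − Pplat)/V̇ = (36.9 − 14.6) / 1.1167 = 22.3/1.1167 = 19.97 cmH2O·s/L.
C = Vt/(Pplat − PEEP) = 545.0 / (14.6 − 7) = 545.0/7.6 = 71.711 mL/cmH2O.
τ = R × C = 19.97 × 0.07171 L/cmH2O = 1.432 s.
Fraction remaining = e^(−Te/τ) = e^(−1.19/1.432) = 0.4356.
Trapped volume = 545.0 × 0.4356 = 237.4 mL.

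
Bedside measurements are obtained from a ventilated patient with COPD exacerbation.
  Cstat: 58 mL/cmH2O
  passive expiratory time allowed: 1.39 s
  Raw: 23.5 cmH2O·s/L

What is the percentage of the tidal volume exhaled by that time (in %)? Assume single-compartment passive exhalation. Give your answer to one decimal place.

τ = R × C = 23.5 × 58 mL/cmH2O = 23.5 × 0.058 L/cmH2O = 1.363 s.
Passive exhalation: V(t)/V₀ = e^(−t/τ) = e^(−1.39/1.363) = 0.3607.
Fraction exhaled = 1 − 0.3607 = 0.6393 → 63.93%.

63.9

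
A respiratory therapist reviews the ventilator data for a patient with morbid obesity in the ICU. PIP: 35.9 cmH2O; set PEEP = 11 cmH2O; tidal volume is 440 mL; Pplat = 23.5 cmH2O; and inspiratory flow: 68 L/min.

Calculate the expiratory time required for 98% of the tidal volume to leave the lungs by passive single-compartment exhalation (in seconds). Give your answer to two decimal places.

Flow: 68 L/min ÷ 60 = 1.1333 L/s.
R = (PIP − Pplat)/V̇ = (35.9 − 23.5) / 1.1333 = 12.4/1.1333 = 10.941 cmH2O·s/L.
C = Vt/(Pplat − PEEP) = 440.0 / (23.5 − 11) = 440.0/12.5 = 35.2 mL/cmH2O.
τ = R × C = 10.941 × 0.0352 L/cmH2O = 0.3851 s.
t = −τ·ln(1 − 0.98) = −0.3851·ln(0.02) = 1.507 s.

1.51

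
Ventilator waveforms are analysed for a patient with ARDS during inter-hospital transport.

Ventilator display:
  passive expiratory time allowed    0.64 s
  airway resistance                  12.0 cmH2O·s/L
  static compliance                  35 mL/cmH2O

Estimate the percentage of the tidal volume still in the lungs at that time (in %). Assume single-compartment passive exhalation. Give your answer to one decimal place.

21.8

τ = R × C = 12.0 × 35 mL/cmH2O = 12.0 × 0.035 L/cmH2O = 0.42 s.
Passive exhalation: V(t)/V₀ = e^(−t/τ) = e^(−0.64/0.42) = 0.2179.
Fraction remaining = 0.2179 → 21.79%.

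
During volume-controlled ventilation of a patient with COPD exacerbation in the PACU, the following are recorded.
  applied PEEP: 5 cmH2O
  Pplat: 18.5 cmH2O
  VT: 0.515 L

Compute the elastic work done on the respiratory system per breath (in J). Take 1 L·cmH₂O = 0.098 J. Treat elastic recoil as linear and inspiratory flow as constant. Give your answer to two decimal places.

0.34

Elastic work ≈ ½ × (Pplat − PEEP) × Vt = 0.5 × (18.5 − 5) × 0.515 L = 0.5 × 13.5 × 0.515 = 3.476 L·cmH2O.
× 0.098 J/(L·cmH2O) → 0.3406 J.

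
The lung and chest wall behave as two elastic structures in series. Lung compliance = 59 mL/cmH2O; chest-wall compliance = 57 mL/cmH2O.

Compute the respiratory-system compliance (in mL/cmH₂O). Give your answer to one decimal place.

Lung and chest wall are elastances in series: 1/Crs = 1/CL + 1/Ccw.
1/Crs = 1/59 + 1/57 = 0.03449.
Crs = 28.994 mL/cmH2O.

29.0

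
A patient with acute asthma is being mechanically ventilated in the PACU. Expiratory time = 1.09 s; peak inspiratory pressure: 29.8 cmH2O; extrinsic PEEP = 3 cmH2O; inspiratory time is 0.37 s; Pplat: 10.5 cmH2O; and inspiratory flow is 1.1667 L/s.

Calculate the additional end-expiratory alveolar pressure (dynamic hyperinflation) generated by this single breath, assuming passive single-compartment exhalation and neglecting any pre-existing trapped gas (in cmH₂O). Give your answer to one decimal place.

Vt = flow × Ti = 1.1667 L/s × 0.37 s × 1000 mL/L = 431.68 mL.
R = (PIP − Pplat)/V̇ = (29.8 − 10.5) / 1.1667 = 19.3/1.1667 = 16.542 cmH2O·s/L.
C = Vt/(Pplat − PEEP) = 431.68 / (10.5 − 3) = 431.68/7.5 = 57.557 mL/cmH2O.
τ = R × C = 16.542 × 0.05756 L/cmH2O = 0.9522 s.
Fraction remaining = e^(−Te/τ) = e^(−1.09/0.9522) = 0.3183; trapped volume = 431.68 × 0.3183 = 137.4 mL.
Additional alveolar pressure from trapping ≈ V_trapped / C = 137.4 / 57.557 = 2.387 cmH2O.

2.4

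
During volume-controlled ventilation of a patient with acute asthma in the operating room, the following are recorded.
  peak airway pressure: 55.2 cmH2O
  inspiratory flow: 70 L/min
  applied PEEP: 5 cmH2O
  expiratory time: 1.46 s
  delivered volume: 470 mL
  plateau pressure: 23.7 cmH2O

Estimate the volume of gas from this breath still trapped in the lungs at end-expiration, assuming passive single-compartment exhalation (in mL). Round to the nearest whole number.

55

Flow: 70 L/min ÷ 60 = 1.1667 L/s.
R = (PIP − Pplat)/V̇ = (55.2 − 23.7) / 1.1667 = 31.5/1.1667 = 26.999 cmH2O·s/L.
C = Vt/(Pplat − PEEP) = 470.0 / (23.7 − 5) = 470.0/18.7 = 25.134 mL/cmH2O.
τ = R × C = 26.999 × 0.02513 L/cmH2O = 0.6785 s.
Fraction remaining = e^(−Te/τ) = e^(−1.46/0.6785) = 0.1163.
Trapped volume = 470.0 × 0.1163 = 54.661 mL.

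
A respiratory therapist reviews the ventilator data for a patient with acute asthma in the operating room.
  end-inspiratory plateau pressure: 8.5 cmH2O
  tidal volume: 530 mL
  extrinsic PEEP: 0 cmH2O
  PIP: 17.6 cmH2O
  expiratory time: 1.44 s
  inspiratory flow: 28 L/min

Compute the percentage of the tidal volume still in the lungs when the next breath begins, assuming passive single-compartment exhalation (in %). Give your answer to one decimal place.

30.6

Flow: 28 L/min ÷ 60 = 0.4667 L/s.
R = (PIP − Pplat)/V̇ = (17.6 − 8.5) / 0.4667 = 9.1/0.4667 = 19.499 cmH2O·s/L.
C = Vt/(Pplat − PEEP) = 530.0 / (8.5 − 0) = 530.0/8.5 = 62.353 mL/cmH2O.
τ = R × C = 19.499 × 0.06235 L/cmH2O = 1.216 s.
Fraction remaining at end-expiration = e^(−Te/τ) = e^(−1.44/1.216) = 0.306 → 30.6%.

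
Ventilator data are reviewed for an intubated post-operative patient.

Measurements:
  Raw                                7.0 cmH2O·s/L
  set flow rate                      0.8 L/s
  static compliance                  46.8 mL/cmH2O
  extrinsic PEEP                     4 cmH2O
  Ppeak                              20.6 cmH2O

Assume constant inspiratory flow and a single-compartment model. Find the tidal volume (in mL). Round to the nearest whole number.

Equation of motion (constant flow): PIP = Vt/C + R·V̇ + PEEP.
Vt/C = PIP − R·V̇ − PEEP = 20.6 − 5.6 − 4 = 11.0 cmH2O.
Vt = C × 11.0 = 46.8 × 11.0 = 514.8 mL.

515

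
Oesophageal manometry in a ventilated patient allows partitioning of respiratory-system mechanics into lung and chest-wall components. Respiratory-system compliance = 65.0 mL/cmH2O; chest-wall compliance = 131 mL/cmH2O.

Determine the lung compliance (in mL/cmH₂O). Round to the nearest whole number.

1/CL = 1/Crs − 1/Ccw.
1/CL = 1/65.0 − 1/131 = 0.007751.
CL = 129.02 mL/cmH2O.

129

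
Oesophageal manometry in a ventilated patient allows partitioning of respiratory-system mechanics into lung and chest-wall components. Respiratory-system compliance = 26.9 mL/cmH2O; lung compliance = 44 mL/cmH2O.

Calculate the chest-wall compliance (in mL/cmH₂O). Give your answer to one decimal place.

69.2

1/Ccw = 1/Crs − 1/CL.
1/Ccw = 1/26.9 − 1/44 = 0.01445.
Ccw = 69.204 mL/cmH2O.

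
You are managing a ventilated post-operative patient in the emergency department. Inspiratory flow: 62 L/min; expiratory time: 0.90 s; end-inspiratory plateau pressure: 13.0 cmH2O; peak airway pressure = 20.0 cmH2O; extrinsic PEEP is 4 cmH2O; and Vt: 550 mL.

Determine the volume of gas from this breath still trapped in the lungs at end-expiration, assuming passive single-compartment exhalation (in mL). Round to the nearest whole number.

Flow: 62 L/min ÷ 60 = 1.0333 L/s.
R = (PIP − Pplat)/V̇ = (20.0 − 13.0) / 1.0333 = 7.0/1.0333 = 6.774 cmH2O·s/L.
C = Vt/(Pplat − PEEP) = 550.0 / (13.0 − 4) = 550.0/9.0 = 61.111 mL/cmH2O.
τ = R × C = 6.774 × 0.06111 L/cmH2O = 0.414 s.
Fraction remaining = e^(−Te/τ) = e^(−0.90/0.414) = 0.1137.
Trapped volume = 550.0 × 0.1137 = 62.535 mL.

63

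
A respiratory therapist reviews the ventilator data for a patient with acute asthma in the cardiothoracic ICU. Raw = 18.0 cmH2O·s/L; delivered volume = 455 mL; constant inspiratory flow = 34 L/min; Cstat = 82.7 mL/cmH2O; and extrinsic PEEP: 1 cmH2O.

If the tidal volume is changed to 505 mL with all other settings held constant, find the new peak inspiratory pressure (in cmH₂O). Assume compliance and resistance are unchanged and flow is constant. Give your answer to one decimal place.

17.3

Flow: 34 L/min ÷ 60 = 0.5667 L/s.
PIP = Vt/C + R·V̇ + PEEP (constant-flow equation of motion).
Only the elastic term changes: ΔPIP = ΔVt / C = (505 − 455) / 82.7 = 0.6046 cmH2O.
Original PIP = 455/82.7 + 18.0×0.5667 + 1 = 16.702 cmH2O; new PIP = 16.702 + (0.6046) = 17.307 cmH2O.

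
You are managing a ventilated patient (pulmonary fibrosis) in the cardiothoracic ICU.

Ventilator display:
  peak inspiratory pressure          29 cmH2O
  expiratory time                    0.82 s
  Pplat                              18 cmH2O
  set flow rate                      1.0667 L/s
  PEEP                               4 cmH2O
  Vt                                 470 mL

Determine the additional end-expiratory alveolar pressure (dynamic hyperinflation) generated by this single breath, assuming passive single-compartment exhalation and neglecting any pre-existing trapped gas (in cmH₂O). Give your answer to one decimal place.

1.3

R = (PIP − Pplat)/V̇ = (29 − 18) / 1.0667 = 11.0/1.0667 = 10.312 cmH2O·s/L.
C = Vt/(Pplat − PEEP) = 470.0 / (18 − 4) = 470.0/14.0 = 33.571 mL/cmH2O.
τ = R × C = 10.312 × 0.03357 L/cmH2O = 0.3462 s.
Fraction remaining = e^(−Te/τ) = e^(−0.82/0.3462) = 0.09361; trapped volume = 470.0 × 0.09361 = 43.997 mL.
Additional alveolar pressure from trapping ≈ V_trapped / C = 43.997 / 33.571 = 1.311 cmH2O.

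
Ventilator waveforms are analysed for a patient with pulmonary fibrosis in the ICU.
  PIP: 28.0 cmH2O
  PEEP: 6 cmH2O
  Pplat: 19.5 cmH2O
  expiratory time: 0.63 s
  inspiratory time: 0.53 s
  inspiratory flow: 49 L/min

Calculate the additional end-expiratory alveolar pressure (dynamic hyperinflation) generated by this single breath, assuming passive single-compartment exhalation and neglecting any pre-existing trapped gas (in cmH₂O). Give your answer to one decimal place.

2.0

Flow: 49 L/min ÷ 60 = 0.8167 L/s.
Vt = flow × Ti = 0.8167 L/s × 0.53 s × 1000 mL/L = 432.85 mL.
R = (PIP − Pplat)/V̇ = (28.0 − 19.5) / 0.8167 = 8.5/0.8167 = 10.408 cmH2O·s/L.
C = Vt/(Pplat − PEEP) = 432.85 / (19.5 − 6) = 432.85/13.5 = 32.063 mL/cmH2O.
τ = R × C = 10.408 × 0.03206 L/cmH2O = 0.3337 s.
Fraction remaining = e^(−Te/τ) = e^(−0.63/0.3337) = 0.1514; trapped volume = 432.85 × 0.1514 = 65.533 mL.
Additional alveolar pressure from trapping ≈ V_trapped / C = 65.533 / 32.063 = 2.044 cmH2O.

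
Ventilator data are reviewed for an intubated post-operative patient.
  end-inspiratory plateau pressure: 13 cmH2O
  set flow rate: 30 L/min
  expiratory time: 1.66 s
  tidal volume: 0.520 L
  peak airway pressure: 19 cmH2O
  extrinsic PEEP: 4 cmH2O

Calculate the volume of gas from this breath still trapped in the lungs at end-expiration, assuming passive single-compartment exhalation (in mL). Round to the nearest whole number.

Flow: 30 L/min ÷ 60 = 0.5 L/s.
R = (PIP − Pplat)/V̇ = (19 − 13) / 0.5 = 6.0/0.5 = 12.0 cmH2O·s/L.
C = Vt/(Pplat − PEEP) = 520.0 / (13 − 4) = 520.0/9.0 = 57.778 mL/cmH2O.
τ = R × C = 12.0 × 0.05778 L/cmH2O = 0.6934 s.
Fraction remaining = e^(−Te/τ) = e^(−1.66/0.6934) = 0.09126.
Trapped volume = 520.0 × 0.09126 = 47.455 mL.

47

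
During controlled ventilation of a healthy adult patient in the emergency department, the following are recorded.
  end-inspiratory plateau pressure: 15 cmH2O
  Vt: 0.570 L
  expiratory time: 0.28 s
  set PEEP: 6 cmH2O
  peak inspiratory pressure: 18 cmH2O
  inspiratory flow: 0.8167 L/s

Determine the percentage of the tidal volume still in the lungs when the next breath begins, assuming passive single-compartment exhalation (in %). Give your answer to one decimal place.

30.0

R = (PIP − Pplat)/V̇ = (18 − 15) / 0.8167 = 3.0/0.8167 = 3.673 cmH2O·s/L.
C = Vt/(Pplat − PEEP) = 570.0 / (15 − 6) = 570.0/9.0 = 63.333 mL/cmH2O.
τ = R × C = 3.673 × 0.06333 L/cmH2O = 0.2326 s.
Fraction remaining at end-expiration = e^(−Te/τ) = e^(−0.28/0.2326) = 0.3001 → 30.01%.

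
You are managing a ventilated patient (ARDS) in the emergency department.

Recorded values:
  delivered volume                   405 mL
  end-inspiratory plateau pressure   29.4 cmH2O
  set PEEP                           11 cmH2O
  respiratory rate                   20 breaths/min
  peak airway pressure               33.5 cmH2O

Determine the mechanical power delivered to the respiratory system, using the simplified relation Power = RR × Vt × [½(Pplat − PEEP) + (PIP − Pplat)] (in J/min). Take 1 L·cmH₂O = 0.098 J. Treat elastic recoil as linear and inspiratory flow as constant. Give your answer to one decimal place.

10.6

Per-breath work = Vt × [½(Pplat−PEEP) + (PIP−Pplat)] = 0.405 × [0.5×18.4 + 4.1] = 0.405 × 13.3 = 5.387 L·cmH2O.
Power = 20 × 5.387 = 107.74 L·cmH2O/min.
× 0.098 J/(L·cmH2O) → 10.559 J/min.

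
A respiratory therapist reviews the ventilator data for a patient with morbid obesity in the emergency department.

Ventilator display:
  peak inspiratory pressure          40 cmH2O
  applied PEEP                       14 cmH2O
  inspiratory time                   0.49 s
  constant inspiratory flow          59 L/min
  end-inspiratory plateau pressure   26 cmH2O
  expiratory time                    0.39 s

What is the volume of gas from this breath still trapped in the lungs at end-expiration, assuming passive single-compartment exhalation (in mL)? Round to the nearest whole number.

244

Flow: 59 L/min ÷ 60 = 0.9833 L/s.
Vt = flow × Ti = 0.9833 L/s × 0.49 s × 1000 mL/L = 481.82 mL.
R = (PIP − Pplat)/V̇ = (40 − 26) / 0.9833 = 14.0/0.9833 = 14.238 cmH2O·s/L.
C = Vt/(Pplat − PEEP) = 481.82 / (26 − 14) = 481.82/12.0 = 40.152 mL/cmH2O.
τ = R × C = 14.238 × 0.04015 L/cmH2O = 0.5717 s.
Fraction remaining = e^(−Te/τ) = e^(−0.39/0.5717) = 0.5055.
Trapped volume = 481.82 × 0.5055 = 243.56 mL.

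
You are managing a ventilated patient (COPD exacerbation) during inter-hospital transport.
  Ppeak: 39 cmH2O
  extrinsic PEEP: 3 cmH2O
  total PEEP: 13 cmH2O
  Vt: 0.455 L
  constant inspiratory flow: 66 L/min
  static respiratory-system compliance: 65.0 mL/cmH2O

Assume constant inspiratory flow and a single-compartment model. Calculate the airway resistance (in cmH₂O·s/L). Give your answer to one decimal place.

17.3

Flow: 66 L/min ÷ 60 = 1.1 L/s.
Total PEEP = 13 cmH2O (set 3 + intrinsic 10); this is the baseline alveolar pressure.
Equation of motion (constant flow): PIP = Vt/C + R·V̇ + PEEP.
R·V̇ = PIP − Vt/C − PEEP = 39 − 455/65.0 − 13 = 39 − 7.0 − 13 = 19.0 cmH2O.
R = 19.0 / 1.1 = 17.273 cmH2O·s/L.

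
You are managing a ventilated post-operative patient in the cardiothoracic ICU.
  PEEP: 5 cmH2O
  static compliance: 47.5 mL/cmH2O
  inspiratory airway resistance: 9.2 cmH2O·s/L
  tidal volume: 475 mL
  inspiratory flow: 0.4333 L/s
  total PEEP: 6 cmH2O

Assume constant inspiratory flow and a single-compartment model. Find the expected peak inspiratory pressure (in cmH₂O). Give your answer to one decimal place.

20.0

Total PEEP = 6 cmH2O (set 5 + intrinsic 1); this is the baseline alveolar pressure.
Equation of motion (constant flow): PIP = Vt/C + R·V̇ + PEEP.
PIP = 475/47.5 + 9.2×0.4333 + 6 = 10.0 + 3.986 + 6 = 19.986 cmH2O.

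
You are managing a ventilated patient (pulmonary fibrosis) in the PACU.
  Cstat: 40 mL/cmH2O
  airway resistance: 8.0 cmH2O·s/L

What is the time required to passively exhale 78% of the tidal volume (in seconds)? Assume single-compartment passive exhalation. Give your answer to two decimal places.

τ = R × C = 8.0 × 40 mL/cmH2O = 8.0 × 0.040 L/cmH2O = 0.32 s.
Exhaled fraction f = 1 − e^(−t/τ) → t = −τ·ln(1 − f) = −0.32·ln(0.22) = 0.4845 s.

0.48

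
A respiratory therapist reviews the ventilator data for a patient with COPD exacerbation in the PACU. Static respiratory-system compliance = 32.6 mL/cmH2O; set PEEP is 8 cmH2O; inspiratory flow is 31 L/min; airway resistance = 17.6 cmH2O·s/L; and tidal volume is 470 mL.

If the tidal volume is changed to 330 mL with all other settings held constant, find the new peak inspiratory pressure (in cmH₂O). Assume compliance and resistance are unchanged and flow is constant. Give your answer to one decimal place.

27.2

Flow: 31 L/min ÷ 60 = 0.5167 L/s.
PIP = Vt/C + R·V̇ + PEEP (constant-flow equation of motion).
Only the elastic term changes: ΔPIP = ΔVt / C = (330 − 470) / 32.6 = -4.294 cmH2O.
Original PIP = 470/32.6 + 17.6×0.5167 + 8 = 31.511 cmH2O; new PIP = 31.511 + (-4.294) = 27.217 cmH2O.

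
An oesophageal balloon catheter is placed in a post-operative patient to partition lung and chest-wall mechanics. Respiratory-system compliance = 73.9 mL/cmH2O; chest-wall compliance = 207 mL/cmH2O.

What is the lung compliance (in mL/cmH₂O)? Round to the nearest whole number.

1/CL = 1/Crs − 1/Ccw.
1/CL = 1/73.9 − 1/207 = 0.008701.
CL = 114.93 mL/cmH2O.

115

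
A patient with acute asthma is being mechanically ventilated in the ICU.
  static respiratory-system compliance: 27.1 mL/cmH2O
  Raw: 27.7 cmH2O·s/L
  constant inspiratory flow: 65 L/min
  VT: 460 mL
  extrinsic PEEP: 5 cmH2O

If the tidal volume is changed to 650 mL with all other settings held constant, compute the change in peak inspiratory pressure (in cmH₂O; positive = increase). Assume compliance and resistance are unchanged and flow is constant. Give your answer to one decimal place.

7.0

PIP = Vt/C + R·V̇ + PEEP (constant-flow equation of motion).
Only the elastic term changes: ΔPIP = ΔVt / C = (650 − 460) / 27.1 = 7.011 cmH2O.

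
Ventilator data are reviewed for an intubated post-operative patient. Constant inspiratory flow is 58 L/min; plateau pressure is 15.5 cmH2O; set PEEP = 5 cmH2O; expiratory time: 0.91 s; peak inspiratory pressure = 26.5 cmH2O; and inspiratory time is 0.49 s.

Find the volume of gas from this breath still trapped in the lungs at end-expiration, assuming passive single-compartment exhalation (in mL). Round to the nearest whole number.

Flow: 58 L/min ÷ 60 = 0.9667 L/s.
Vt = flow × Ti = 0.9667 L/s × 0.49 s × 1000 mL/L = 473.68 mL.
R = (PIP − Pplat)/V̇ = (26.5 − 15.5) / 0.9667 = 11.0/0.9667 = 11.379 cmH2O·s/L.
C = Vt/(Pplat − PEEP) = 473.68 / (15.5 − 5) = 473.68/10.5 = 45.112 mL/cmH2O.
τ = R × C = 11.379 × 0.04511 L/cmH2O = 0.5133 s.
Fraction remaining = e^(−Te/τ) = e^(−0.91/0.5133) = 0.1698.
Trapped volume = 473.68 × 0.1698 = 80.431 mL.

80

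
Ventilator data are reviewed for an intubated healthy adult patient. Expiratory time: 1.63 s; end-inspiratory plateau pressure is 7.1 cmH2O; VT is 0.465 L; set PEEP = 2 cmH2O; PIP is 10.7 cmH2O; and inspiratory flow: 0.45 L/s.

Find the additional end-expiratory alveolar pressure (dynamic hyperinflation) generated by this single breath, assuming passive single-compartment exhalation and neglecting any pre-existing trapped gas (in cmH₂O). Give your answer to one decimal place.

0.5

R = (PIP − Pplat)/V̇ = (10.7 − 7.1) / 0.45 = 3.6/0.45 = 8.0 cmH2O·s/L.
C = Vt/(Pplat − PEEP) = 465.0 / (7.1 − 2) = 465.0/5.1 = 91.176 mL/cmH2O.
τ = R × C = 8.0 × 0.09118 L/cmH2O = 0.7294 s.
Fraction remaining = e^(−Te/τ) = e^(−1.63/0.7294) = 0.107; trapped volume = 465.0 × 0.107 = 49.755 mL.
Additional alveolar pressure from trapping ≈ V_trapped / C = 49.755 / 91.176 = 0.5457 cmH2O.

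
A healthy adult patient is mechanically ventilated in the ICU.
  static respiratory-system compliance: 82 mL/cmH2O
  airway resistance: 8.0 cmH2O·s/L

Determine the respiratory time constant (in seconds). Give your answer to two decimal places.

0.66

τ = R × C = 8.0 × 82 mL/cmH2O = 8.0 × 0.082 L/cmH2O = 0.656 s.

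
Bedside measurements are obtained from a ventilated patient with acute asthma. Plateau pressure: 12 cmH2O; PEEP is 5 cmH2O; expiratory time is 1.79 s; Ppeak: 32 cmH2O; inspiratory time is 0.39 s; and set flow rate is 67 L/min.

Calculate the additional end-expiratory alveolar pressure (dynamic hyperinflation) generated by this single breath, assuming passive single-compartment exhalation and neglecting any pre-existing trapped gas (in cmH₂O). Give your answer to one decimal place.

Flow: 67 L/min ÷ 60 = 1.1167 L/s.
Vt = flow × Ti = 1.1167 L/s × 0.39 s × 1000 mL/L = 435.51 mL.
R = (PIP − Pplat)/V̇ = (32 − 12) / 1.1167 = 20.0/1.1167 = 17.91 cmH2O·s/L.
C = Vt/(Pplat − PEEP) = 435.51 / (12 − 5) = 435.51/7.0 = 62.216 mL/cmH2O.
τ = R × C = 17.91 × 0.06222 L/cmH2O = 1.114 s.
Fraction remaining = e^(−Te/τ) = e^(−1.79/1.114) = 0.2005; trapped volume = 435.51 × 0.2005 = 87.32 mL.
Additional alveolar pressure from trapping ≈ V_trapped / C = 87.32 / 62.216 = 1.403 cmH2O.

1.4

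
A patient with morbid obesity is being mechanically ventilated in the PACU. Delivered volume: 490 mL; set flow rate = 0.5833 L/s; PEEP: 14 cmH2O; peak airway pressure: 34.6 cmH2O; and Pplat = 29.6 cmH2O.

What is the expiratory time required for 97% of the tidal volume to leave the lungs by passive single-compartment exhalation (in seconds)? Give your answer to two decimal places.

0.94

R = (PIP − Pplat)/V̇ = (34.6 − 29.6) / 0.5833 = 5.0/0.5833 = 8.572 cmH2O·s/L.
C = Vt/(Pplat − PEEP) = 490.0 / (29.6 − 14) = 490.0/15.6 = 31.41 mL/cmH2O.
τ = R × C = 8.572 × 0.03141 L/cmH2O = 0.2692 s.
t = −τ·ln(1 − 0.97) = −0.2692·ln(0.03) = 0.944 s.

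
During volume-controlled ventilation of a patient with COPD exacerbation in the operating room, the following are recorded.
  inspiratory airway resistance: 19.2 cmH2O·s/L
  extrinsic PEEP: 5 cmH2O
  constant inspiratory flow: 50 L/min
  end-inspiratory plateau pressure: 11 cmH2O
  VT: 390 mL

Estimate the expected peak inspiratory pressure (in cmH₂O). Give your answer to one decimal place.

Flow: 50 L/min ÷ 60 = 0.8333 L/s.
PIP = Pplat + Raw × flow = 11 + 19.2 × 0.8333 = 11 + 15.999 = 26.999 cmH2O.

27.0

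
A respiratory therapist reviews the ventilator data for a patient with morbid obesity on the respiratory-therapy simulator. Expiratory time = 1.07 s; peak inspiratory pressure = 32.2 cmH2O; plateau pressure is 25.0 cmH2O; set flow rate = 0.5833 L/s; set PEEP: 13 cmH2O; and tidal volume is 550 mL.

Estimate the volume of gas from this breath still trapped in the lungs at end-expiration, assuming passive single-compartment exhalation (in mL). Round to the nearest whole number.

R = (PIP − Pplat)/V̇ = (32.2 − 25.0) / 0.5833 = 7.2/0.5833 = 12.344 cmH2O·s/L.
C = Vt/(Pplat − PEEP) = 550.0 / (25.0 − 13) = 550.0/12.0 = 45.833 mL/cmH2O.
τ = R × C = 12.344 × 0.04583 L/cmH2O = 0.5657 s.
Fraction remaining = e^(−Te/τ) = e^(−1.07/0.5657) = 0.1509.
Trapped volume = 550.0 × 0.1509 = 82.995 mL.

83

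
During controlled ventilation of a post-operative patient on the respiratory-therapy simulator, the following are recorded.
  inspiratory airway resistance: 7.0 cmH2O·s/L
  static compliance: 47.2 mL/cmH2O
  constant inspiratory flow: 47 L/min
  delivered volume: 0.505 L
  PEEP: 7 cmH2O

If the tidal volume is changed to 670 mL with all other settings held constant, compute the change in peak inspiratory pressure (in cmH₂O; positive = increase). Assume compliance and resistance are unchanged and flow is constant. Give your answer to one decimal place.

PIP = Vt/C + R·V̇ + PEEP (constant-flow equation of motion).
Only the elastic term changes: ΔPIP = ΔVt / C = (670 − 505) / 47.2 = 3.496 cmH2O.

3.5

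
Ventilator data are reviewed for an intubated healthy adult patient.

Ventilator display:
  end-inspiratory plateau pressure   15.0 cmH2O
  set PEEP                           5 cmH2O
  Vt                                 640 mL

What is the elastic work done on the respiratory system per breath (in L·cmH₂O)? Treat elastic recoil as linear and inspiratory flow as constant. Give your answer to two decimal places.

3.20

Elastic work ≈ ½ × (Pplat − PEEP) × Vt = 0.5 × (15.0 − 5) × 0.640 L = 0.5 × 10.0 × 0.640 = 3.2 L·cmH2O.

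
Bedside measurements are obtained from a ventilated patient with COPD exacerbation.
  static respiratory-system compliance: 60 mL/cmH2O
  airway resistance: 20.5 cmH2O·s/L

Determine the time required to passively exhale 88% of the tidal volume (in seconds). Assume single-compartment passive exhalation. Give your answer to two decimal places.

2.61

τ = R × C = 20.5 × 60 mL/cmH2O = 20.5 × 0.060 L/cmH2O = 1.23 s.
Exhaled fraction f = 1 − e^(−t/τ) → t = −τ·ln(1 − f) = −1.23·ln(0.12) = 2.608 s.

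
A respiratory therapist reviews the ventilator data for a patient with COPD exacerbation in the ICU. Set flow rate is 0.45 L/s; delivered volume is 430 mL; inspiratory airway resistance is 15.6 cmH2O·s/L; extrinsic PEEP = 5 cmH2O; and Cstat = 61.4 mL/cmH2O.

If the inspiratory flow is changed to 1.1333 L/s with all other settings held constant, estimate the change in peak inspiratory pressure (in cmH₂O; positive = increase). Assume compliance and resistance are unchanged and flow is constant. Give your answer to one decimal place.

PIP = Vt/C + R·V̇ + PEEP (constant-flow equation of motion).
Only the resistive term changes: ΔPIP = R × ΔV̇ = 15.6 × (1.1333 − 0.45) = 15.6 × 0.6833 = 10.659 cmH2O.

10.7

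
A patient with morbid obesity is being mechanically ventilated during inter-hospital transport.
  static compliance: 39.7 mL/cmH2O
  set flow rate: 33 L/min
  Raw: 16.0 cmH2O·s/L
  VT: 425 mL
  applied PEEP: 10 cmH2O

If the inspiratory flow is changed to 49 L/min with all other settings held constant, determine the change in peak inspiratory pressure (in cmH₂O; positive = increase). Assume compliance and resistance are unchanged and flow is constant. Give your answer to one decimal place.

4.3

Flow: 33 L/min ÷ 60 = 0.55 L/s.
New flow: 49 L/min ÷ 60 = 0.8167 L/s.
PIP = Vt/C + R·V̇ + PEEP (constant-flow equation of motion).
Only the resistive term changes: ΔPIP = R × ΔV̇ = 16.0 × (0.8167 − 0.55) = 16.0 × 0.2667 = 4.267 cmH2O.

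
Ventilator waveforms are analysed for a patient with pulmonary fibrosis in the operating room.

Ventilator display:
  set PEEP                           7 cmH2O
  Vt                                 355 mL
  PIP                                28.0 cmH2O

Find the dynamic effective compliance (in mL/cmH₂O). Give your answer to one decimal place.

Dynamic compliance = Vt / (PIP − PEEP) = 355 / (28.0 − 7) = 355 / 21.0 = 16.905 mL/cmH2O.

16.9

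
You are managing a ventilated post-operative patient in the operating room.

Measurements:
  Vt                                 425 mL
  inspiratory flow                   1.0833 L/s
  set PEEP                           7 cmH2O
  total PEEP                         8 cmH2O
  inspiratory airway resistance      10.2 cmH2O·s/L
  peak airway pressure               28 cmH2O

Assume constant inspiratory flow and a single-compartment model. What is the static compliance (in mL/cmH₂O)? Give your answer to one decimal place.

47.5

Total PEEP = 8 cmH2O (set 7 + intrinsic 1); this is the baseline alveolar pressure.
Equation of motion (constant flow): PIP = Vt/C + R·V̇ + PEEP.
Vt/C = PIP − R·V̇ − PEEP = 28 − 10.2×1.0833 − 8 = 28 − 11.05 − 8 = 8.95 cmH2O.
C = Vt / 8.95 = 425 / 8.95 = 47.486 mL/cmH2O.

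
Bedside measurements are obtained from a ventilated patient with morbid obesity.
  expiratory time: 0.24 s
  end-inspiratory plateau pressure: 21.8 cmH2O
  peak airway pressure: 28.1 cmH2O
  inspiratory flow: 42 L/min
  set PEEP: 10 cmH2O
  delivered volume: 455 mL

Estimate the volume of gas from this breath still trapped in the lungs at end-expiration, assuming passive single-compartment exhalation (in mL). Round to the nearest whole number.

228

Flow: 42 L/min ÷ 60 = 0.7 L/s.
R = (PIP − Pplat)/V̇ = (28.1 − 21.8) / 0.7 = 6.3/0.7 = 9.0 cmH2O·s/L.
C = Vt/(Pplat − PEEP) = 455.0 / (21.8 − 10) = 455.0/11.8 = 38.559 mL/cmH2O.
τ = R × C = 9.0 × 0.03856 L/cmH2O = 0.347 s.
Fraction remaining = e^(−Te/τ) = e^(−0.24/0.347) = 0.5008.
Trapped volume = 455.0 × 0.5008 = 227.86 mL.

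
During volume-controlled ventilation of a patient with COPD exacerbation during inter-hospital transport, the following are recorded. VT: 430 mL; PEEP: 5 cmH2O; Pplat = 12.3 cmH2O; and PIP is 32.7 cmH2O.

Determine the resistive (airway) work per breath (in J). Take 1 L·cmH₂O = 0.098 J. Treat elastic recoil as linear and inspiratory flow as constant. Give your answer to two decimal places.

0.86

With constant inspiratory flow the resistive pressure is constant at PIP − Pplat = 32.7 − 12.3 = 20.4 cmH2O, so resistive work = 20.4 × 0.430 = 8.772 L·cmH2O.
× 0.098 J/(L·cmH2O) → 0.8597 J.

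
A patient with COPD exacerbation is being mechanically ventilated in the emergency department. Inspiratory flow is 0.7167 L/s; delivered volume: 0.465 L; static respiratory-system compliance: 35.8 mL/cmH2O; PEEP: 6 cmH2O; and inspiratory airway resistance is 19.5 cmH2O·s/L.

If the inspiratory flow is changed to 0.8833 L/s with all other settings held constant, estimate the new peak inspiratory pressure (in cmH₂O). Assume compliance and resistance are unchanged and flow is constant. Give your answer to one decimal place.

36.2

PIP = Vt/C + R·V̇ + PEEP (constant-flow equation of motion).
Only the resistive term changes: ΔPIP = R × ΔV̇ = 19.5 × (0.8833 − 0.7167) = 19.5 × 0.1666 = 3.249 cmH2O.
Original PIP = 465/35.8 + 19.5×0.7167 + 6 = 32.964 cmH2O; new PIP = 32.964 + (3.249) = 36.213 cmH2O.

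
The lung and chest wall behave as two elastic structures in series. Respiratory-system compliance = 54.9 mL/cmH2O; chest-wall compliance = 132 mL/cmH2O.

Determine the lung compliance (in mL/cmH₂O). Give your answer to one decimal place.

94.0

1/CL = 1/Crs − 1/Ccw.
1/CL = 1/54.9 − 1/132 = 0.01064.
CL = 93.985 mL/cmH2O.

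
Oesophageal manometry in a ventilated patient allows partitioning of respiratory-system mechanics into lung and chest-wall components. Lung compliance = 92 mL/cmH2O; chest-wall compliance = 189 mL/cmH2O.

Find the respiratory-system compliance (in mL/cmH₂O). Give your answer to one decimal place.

Lung and chest wall are elastances in series: 1/Crs = 1/CL + 1/Ccw.
1/Crs = 1/92 + 1/189 = 0.01616.
Crs = 61.881 mL/cmH2O.

61.9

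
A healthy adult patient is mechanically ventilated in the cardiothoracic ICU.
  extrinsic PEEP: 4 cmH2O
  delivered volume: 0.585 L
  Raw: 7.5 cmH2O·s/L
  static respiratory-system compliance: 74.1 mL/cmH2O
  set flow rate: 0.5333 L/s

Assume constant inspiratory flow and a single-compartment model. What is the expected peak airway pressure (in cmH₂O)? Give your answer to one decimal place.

Equation of motion (constant flow): PIP = Vt/C + R·V̇ + PEEP.
PIP = 585/74.1 + 7.5×0.5333 + 4 = 7.895 + 4.0 + 4 = 15.895 cmH2O.

15.9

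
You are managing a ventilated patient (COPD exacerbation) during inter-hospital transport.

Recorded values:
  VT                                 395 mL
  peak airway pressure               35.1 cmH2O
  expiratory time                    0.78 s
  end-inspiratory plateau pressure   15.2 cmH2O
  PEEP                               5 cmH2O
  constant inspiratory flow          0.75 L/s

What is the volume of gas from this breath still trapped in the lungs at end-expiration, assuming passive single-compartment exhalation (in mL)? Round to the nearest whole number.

185

R = (PIP − Pplat)/V̇ = (35.1 − 15.2) / 0.75 = 19.9/0.75 = 26.533 cmH2O·s/L.
C = Vt/(Pplat − PEEP) = 395.0 / (15.2 − 5) = 395.0/10.2 = 38.725 mL/cmH2O.
τ = R × C = 26.533 × 0.03873 L/cmH2O = 1.028 s.
Fraction remaining = e^(−Te/τ) = e^(−0.78/1.028) = 0.4682.
Trapped volume = 395.0 × 0.4682 = 184.94 mL.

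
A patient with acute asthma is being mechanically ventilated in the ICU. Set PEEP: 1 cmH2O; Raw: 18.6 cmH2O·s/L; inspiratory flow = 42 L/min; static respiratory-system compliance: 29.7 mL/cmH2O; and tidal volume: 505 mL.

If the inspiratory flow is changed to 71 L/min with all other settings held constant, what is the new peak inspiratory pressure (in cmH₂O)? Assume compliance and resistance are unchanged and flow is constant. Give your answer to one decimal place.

Flow: 42 L/min ÷ 60 = 0.7 L/s.
New flow: 71 L/min ÷ 60 = 1.1833 L/s.
PIP = Vt/C + R·V̇ + PEEP (constant-flow equation of motion).
Only the resistive term changes: ΔPIP = R × ΔV̇ = 18.6 × (1.1833 − 0.7) = 18.6 × 0.4833 = 8.989 cmH2O.
Original PIP = 505/29.7 + 18.6×0.7 + 1 = 31.023 cmH2O; new PIP = 31.023 + (8.989) = 40.012 cmH2O.

40.0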